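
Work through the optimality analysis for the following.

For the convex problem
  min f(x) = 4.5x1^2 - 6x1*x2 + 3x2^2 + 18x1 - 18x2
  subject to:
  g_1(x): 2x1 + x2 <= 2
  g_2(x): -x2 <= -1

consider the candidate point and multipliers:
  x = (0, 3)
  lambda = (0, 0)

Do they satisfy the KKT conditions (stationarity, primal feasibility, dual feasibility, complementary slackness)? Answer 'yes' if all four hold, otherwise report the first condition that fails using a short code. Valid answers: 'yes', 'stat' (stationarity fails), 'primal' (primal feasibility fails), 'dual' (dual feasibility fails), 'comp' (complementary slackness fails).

Gradient of f: grad f(x) = Q x + c = (0, 0)
Constraint values g_i(x) = a_i^T x - b_i:
  g_1((0, 3)) = 1
  g_2((0, 3)) = -2
Stationarity residual: grad f(x) + sum_i lambda_i a_i = (0, 0)
  -> stationarity OK
Primal feasibility (all g_i <= 0): FAILS
Dual feasibility (all lambda_i >= 0): OK
Complementary slackness (lambda_i * g_i(x) = 0 for all i): OK

Verdict: the first failing condition is primal_feasibility -> primal.

primal


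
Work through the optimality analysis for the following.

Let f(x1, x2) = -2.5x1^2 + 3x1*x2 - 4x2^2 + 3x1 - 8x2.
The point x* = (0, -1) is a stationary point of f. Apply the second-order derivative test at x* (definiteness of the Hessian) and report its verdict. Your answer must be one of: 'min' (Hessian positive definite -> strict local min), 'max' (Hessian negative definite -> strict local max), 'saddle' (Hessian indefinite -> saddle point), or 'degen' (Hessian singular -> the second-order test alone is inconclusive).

Compute the Hessian H = grad^2 f:
  H = [[-5, 3], [3, -8]]
Verify stationarity: grad f(x*) = H x* + g = (0, 0).
Eigenvalues of H: -9.8541, -3.1459.
Both eigenvalues < 0, so H is negative definite -> x* is a strict local max.

max


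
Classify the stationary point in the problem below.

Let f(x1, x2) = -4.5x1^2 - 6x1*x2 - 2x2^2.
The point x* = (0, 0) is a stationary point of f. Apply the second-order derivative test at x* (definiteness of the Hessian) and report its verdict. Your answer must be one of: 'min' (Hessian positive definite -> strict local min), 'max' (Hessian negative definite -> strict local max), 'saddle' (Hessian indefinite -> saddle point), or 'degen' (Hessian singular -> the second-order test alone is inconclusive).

Compute the Hessian H = grad^2 f:
  H = [[-9, -6], [-6, -4]]
Verify stationarity: grad f(x*) = H x* + g = (0, 0).
Eigenvalues of H: -13, 0.
H has a zero eigenvalue (singular; negative semidefinite but not definite), so H is neither positive definite, negative definite, nor indefinite. The second-order test alone is inconclusive -> degen.
(Indeed, f is constant along the null direction of H through x*, so x* is not a strict local extremum.)

degen


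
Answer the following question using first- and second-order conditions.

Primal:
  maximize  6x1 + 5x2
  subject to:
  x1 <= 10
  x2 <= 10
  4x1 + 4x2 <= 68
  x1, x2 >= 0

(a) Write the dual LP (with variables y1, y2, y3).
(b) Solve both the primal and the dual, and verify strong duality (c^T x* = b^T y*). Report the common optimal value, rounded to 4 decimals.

The standard primal-dual pair for 'max c^T x s.t. A x <= b, x >= 0' is:
  Dual:  min b^T y  s.t.  A^T y >= c,  y >= 0.

So the dual LP is:
  minimize  10y1 + 10y2 + 68y3
  subject to:
    y1 + 4y3 >= 6
    y2 + 4y3 >= 5
    y1, y2, y3 >= 0

Solving the primal: x* = (10, 7).
  primal value c^T x* = 95.
Solving the dual: y* = (1, 0, 1.25).
  dual value b^T y* = 95.
Strong duality: c^T x* = b^T y*. Confirmed.

95


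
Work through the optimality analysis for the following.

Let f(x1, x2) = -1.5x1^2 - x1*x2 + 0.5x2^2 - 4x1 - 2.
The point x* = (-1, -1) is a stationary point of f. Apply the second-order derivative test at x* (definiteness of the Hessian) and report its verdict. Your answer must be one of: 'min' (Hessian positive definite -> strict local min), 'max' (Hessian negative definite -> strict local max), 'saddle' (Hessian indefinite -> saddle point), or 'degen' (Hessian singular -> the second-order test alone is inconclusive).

Compute the Hessian H = grad^2 f:
  H = [[-3, -1], [-1, 1]]
Verify stationarity: grad f(x*) = H x* + g = (0, 0).
Eigenvalues of H: -3.2361, 1.2361.
Eigenvalues have mixed signs, so H is indefinite -> x* is a saddle point.

saddle


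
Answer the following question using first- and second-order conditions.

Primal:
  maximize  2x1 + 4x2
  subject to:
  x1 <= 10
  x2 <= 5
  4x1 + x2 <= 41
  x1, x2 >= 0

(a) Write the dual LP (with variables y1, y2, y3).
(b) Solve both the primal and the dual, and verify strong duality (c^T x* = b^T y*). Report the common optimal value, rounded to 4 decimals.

The standard primal-dual pair for 'max c^T x s.t. A x <= b, x >= 0' is:
  Dual:  min b^T y  s.t.  A^T y >= c,  y >= 0.

So the dual LP is:
  minimize  10y1 + 5y2 + 41y3
  subject to:
    y1 + 4y3 >= 2
    y2 + y3 >= 4
    y1, y2, y3 >= 0

Solving the primal: x* = (9, 5).
  primal value c^T x* = 38.
Solving the dual: y* = (0, 3.5, 0.5).
  dual value b^T y* = 38.
Strong duality: c^T x* = b^T y*. Confirmed.

38


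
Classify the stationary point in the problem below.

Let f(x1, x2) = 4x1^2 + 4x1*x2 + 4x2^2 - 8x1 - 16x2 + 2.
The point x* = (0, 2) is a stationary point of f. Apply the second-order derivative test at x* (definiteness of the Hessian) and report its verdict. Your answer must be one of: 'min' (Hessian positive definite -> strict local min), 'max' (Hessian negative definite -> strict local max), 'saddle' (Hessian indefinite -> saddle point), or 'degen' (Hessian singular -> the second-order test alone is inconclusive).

Compute the Hessian H = grad^2 f:
  H = [[8, 4], [4, 8]]
Verify stationarity: grad f(x*) = H x* + g = (0, 0).
Eigenvalues of H: 4, 12.
Both eigenvalues > 0, so H is positive definite -> x* is a strict local min.

min


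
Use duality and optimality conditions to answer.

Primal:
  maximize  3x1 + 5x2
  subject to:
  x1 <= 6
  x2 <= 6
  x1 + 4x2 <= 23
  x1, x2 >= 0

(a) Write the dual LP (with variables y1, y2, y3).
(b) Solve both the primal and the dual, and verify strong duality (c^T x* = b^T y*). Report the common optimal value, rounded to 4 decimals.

The standard primal-dual pair for 'max c^T x s.t. A x <= b, x >= 0' is:
  Dual:  min b^T y  s.t.  A^T y >= c,  y >= 0.

So the dual LP is:
  minimize  6y1 + 6y2 + 23y3
  subject to:
    y1 + y3 >= 3
    y2 + 4y3 >= 5
    y1, y2, y3 >= 0

Solving the primal: x* = (6, 4.25).
  primal value c^T x* = 39.25.
Solving the dual: y* = (1.75, 0, 1.25).
  dual value b^T y* = 39.25.
Strong duality: c^T x* = b^T y*. Confirmed.

39.25


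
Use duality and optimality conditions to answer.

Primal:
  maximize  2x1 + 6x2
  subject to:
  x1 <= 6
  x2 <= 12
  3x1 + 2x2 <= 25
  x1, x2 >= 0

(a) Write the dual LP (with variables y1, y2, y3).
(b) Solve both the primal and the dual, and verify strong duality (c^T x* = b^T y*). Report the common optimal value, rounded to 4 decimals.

The standard primal-dual pair for 'max c^T x s.t. A x <= b, x >= 0' is:
  Dual:  min b^T y  s.t.  A^T y >= c,  y >= 0.

So the dual LP is:
  minimize  6y1 + 12y2 + 25y3
  subject to:
    y1 + 3y3 >= 2
    y2 + 2y3 >= 6
    y1, y2, y3 >= 0

Solving the primal: x* = (0.3333, 12).
  primal value c^T x* = 72.6667.
Solving the dual: y* = (0, 4.6667, 0.6667).
  dual value b^T y* = 72.6667.
Strong duality: c^T x* = b^T y*. Confirmed.

72.6667


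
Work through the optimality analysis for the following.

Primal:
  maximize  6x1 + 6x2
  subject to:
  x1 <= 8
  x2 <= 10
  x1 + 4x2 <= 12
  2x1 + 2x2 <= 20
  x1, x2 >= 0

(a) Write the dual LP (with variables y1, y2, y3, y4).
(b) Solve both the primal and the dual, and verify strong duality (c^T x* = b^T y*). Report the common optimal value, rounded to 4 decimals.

The standard primal-dual pair for 'max c^T x s.t. A x <= b, x >= 0' is:
  Dual:  min b^T y  s.t.  A^T y >= c,  y >= 0.

So the dual LP is:
  minimize  8y1 + 10y2 + 12y3 + 20y4
  subject to:
    y1 + y3 + 2y4 >= 6
    y2 + 4y3 + 2y4 >= 6
    y1, y2, y3, y4 >= 0

Solving the primal: x* = (8, 1).
  primal value c^T x* = 54.
Solving the dual: y* = (4.5, 0, 1.5, 0).
  dual value b^T y* = 54.
Strong duality: c^T x* = b^T y*. Confirmed.

54


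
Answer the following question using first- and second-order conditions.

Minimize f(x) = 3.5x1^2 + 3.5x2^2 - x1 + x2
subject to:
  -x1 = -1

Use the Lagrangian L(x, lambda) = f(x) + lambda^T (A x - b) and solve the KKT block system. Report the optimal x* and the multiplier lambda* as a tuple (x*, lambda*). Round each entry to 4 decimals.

Form the Lagrangian:
  L(x, lambda) = (1/2) x^T Q x + c^T x + lambda^T (A x - b)
Stationarity (grad_x L = 0): Q x + c + A^T lambda = 0.
Primal feasibility: A x = b.

This gives the KKT block system:
  [ Q   A^T ] [ x     ]   [-c ]
  [ A    0  ] [ lambda ] = [ b ]

Solving the linear system:
  x*      = (1, -0.1429)
  lambda* = (6)
  f(x*)   = 2.4286

x* = (1, -0.1429), lambda* = (6)


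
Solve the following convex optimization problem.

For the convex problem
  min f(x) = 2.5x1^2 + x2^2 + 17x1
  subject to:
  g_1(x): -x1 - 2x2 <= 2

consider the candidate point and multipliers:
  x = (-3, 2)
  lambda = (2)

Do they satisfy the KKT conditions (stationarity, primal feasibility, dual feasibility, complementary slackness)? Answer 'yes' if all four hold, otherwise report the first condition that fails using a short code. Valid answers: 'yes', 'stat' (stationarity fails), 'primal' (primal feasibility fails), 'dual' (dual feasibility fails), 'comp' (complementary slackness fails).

Gradient of f: grad f(x) = Q x + c = (2, 4)
Constraint values g_i(x) = a_i^T x - b_i:
  g_1((-3, 2)) = -3
Stationarity residual: grad f(x) + sum_i lambda_i a_i = (0, 0)
  -> stationarity OK
Primal feasibility (all g_i <= 0): OK
Dual feasibility (all lambda_i >= 0): OK
Complementary slackness (lambda_i * g_i(x) = 0 for all i): FAILS

Verdict: the first failing condition is complementary_slackness -> comp.

comp


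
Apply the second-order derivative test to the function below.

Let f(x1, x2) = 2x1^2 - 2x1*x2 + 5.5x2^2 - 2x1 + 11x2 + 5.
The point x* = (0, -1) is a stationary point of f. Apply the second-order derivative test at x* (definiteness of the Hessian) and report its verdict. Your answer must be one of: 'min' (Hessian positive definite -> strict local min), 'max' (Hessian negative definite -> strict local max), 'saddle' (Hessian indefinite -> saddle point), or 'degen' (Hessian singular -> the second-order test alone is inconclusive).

Compute the Hessian H = grad^2 f:
  H = [[4, -2], [-2, 11]]
Verify stationarity: grad f(x*) = H x* + g = (0, 0).
Eigenvalues of H: 3.4689, 11.5311.
Both eigenvalues > 0, so H is positive definite -> x* is a strict local min.

min


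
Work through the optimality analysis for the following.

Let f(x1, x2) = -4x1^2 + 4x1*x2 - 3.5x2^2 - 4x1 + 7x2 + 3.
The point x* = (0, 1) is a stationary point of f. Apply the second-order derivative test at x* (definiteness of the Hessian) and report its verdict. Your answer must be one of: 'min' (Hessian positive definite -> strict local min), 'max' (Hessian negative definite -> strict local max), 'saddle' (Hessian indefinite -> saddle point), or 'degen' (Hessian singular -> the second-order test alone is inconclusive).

Compute the Hessian H = grad^2 f:
  H = [[-8, 4], [4, -7]]
Verify stationarity: grad f(x*) = H x* + g = (0, 0).
Eigenvalues of H: -11.5311, -3.4689.
Both eigenvalues < 0, so H is negative definite -> x* is a strict local max.

max


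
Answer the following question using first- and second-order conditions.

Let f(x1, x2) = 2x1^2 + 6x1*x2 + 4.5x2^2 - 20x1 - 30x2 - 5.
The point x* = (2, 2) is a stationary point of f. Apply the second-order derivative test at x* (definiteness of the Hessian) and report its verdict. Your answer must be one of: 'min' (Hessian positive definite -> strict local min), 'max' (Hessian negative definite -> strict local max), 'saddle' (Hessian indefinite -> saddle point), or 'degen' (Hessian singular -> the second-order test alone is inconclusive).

Compute the Hessian H = grad^2 f:
  H = [[4, 6], [6, 9]]
Verify stationarity: grad f(x*) = H x* + g = (0, 0).
Eigenvalues of H: 0, 13.
H has a zero eigenvalue (singular; positive semidefinite but not definite), so H is neither positive definite, negative definite, nor indefinite. The second-order test alone is inconclusive -> degen.
(Indeed, f is constant along the null direction of H through x*, so x* is not a strict local extremum.)

degen


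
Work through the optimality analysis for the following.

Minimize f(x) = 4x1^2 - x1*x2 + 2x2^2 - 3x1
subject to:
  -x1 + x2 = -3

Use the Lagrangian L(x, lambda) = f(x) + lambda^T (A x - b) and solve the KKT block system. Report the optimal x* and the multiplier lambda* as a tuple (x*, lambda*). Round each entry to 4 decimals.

Form the Lagrangian:
  L(x, lambda) = (1/2) x^T Q x + c^T x + lambda^T (A x - b)
Stationarity (grad_x L = 0): Q x + c + A^T lambda = 0.
Primal feasibility: A x = b.

This gives the KKT block system:
  [ Q   A^T ] [ x     ]   [-c ]
  [ A    0  ] [ lambda ] = [ b ]

Solving the linear system:
  x*      = (1.2, -1.8)
  lambda* = (8.4)
  f(x*)   = 10.8

x* = (1.2, -1.8), lambda* = (8.4)


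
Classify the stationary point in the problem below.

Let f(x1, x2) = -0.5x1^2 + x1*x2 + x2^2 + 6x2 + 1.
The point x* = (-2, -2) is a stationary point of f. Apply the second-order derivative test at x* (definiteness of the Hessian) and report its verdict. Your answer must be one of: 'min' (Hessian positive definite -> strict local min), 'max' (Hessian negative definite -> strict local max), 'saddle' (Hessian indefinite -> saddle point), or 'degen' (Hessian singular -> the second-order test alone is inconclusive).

Compute the Hessian H = grad^2 f:
  H = [[-1, 1], [1, 2]]
Verify stationarity: grad f(x*) = H x* + g = (0, 0).
Eigenvalues of H: -1.3028, 2.3028.
Eigenvalues have mixed signs, so H is indefinite -> x* is a saddle point.

saddle


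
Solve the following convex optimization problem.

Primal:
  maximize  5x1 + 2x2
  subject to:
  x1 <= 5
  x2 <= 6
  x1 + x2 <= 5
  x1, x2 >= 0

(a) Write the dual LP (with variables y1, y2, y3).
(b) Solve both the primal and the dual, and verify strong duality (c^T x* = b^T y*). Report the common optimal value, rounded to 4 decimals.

The standard primal-dual pair for 'max c^T x s.t. A x <= b, x >= 0' is:
  Dual:  min b^T y  s.t.  A^T y >= c,  y >= 0.

So the dual LP is:
  minimize  5y1 + 6y2 + 5y3
  subject to:
    y1 + y3 >= 5
    y2 + y3 >= 2
    y1, y2, y3 >= 0

Solving the primal: x* = (5, 0).
  primal value c^T x* = 25.
Solving the dual: y* = (3, 0, 2).
  dual value b^T y* = 25.
Strong duality: c^T x* = b^T y*. Confirmed.

25


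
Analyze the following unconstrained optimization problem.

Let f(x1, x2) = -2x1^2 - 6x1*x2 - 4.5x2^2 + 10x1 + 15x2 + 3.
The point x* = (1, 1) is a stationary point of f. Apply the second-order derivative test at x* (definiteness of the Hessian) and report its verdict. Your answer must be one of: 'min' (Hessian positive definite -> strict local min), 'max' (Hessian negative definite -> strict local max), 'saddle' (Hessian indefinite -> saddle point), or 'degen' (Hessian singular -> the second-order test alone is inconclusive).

Compute the Hessian H = grad^2 f:
  H = [[-4, -6], [-6, -9]]
Verify stationarity: grad f(x*) = H x* + g = (0, 0).
Eigenvalues of H: -13, 0.
H has a zero eigenvalue (singular; negative semidefinite but not definite), so H is neither positive definite, negative definite, nor indefinite. The second-order test alone is inconclusive -> degen.
(Indeed, f is constant along the null direction of H through x*, so x* is not a strict local extremum.)

degen


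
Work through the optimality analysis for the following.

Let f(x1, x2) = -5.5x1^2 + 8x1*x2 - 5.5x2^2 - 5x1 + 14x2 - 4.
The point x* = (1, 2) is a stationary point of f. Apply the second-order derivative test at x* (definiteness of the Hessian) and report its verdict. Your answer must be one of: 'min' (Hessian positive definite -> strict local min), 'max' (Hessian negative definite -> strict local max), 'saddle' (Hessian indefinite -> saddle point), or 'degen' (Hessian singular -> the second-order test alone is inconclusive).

Compute the Hessian H = grad^2 f:
  H = [[-11, 8], [8, -11]]
Verify stationarity: grad f(x*) = H x* + g = (0, 0).
Eigenvalues of H: -19, -3.
Both eigenvalues < 0, so H is negative definite -> x* is a strict local max.

max


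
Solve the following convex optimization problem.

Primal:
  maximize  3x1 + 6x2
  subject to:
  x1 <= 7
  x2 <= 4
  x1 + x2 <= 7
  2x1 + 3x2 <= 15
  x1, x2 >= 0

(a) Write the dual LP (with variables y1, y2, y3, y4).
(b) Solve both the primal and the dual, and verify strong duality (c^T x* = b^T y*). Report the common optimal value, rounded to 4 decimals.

The standard primal-dual pair for 'max c^T x s.t. A x <= b, x >= 0' is:
  Dual:  min b^T y  s.t.  A^T y >= c,  y >= 0.

So the dual LP is:
  minimize  7y1 + 4y2 + 7y3 + 15y4
  subject to:
    y1 + y3 + 2y4 >= 3
    y2 + y3 + 3y4 >= 6
    y1, y2, y3, y4 >= 0

Solving the primal: x* = (1.5, 4).
  primal value c^T x* = 28.5.
Solving the dual: y* = (0, 1.5, 0, 1.5).
  dual value b^T y* = 28.5.
Strong duality: c^T x* = b^T y*. Confirmed.

28.5


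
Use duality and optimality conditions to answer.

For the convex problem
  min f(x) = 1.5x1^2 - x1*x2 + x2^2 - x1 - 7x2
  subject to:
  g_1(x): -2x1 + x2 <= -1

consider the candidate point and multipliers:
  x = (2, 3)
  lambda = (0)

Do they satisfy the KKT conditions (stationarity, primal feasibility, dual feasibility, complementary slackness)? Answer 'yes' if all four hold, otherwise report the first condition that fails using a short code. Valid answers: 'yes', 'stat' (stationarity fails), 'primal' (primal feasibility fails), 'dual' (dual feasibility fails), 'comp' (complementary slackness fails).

Gradient of f: grad f(x) = Q x + c = (2, -3)
Constraint values g_i(x) = a_i^T x - b_i:
  g_1((2, 3)) = 0
Stationarity residual: grad f(x) + sum_i lambda_i a_i = (2, -3)
  -> stationarity FAILS
Primal feasibility (all g_i <= 0): OK
Dual feasibility (all lambda_i >= 0): OK
Complementary slackness (lambda_i * g_i(x) = 0 for all i): OK

Verdict: the first failing condition is stationarity -> stat.

stat


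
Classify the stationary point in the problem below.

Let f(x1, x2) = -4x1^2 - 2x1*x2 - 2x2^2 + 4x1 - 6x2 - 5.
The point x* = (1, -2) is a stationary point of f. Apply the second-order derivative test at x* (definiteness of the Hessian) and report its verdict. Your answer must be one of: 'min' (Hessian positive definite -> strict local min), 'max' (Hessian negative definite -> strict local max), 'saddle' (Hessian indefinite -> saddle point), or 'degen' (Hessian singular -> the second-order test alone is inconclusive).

Compute the Hessian H = grad^2 f:
  H = [[-8, -2], [-2, -4]]
Verify stationarity: grad f(x*) = H x* + g = (0, 0).
Eigenvalues of H: -8.8284, -3.1716.
Both eigenvalues < 0, so H is negative definite -> x* is a strict local max.

max


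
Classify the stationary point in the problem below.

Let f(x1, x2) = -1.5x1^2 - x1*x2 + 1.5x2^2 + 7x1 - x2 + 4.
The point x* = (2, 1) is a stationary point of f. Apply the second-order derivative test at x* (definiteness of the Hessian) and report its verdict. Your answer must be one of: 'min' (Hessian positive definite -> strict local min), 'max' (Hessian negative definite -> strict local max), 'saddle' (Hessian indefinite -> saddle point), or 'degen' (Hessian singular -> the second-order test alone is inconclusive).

Compute the Hessian H = grad^2 f:
  H = [[-3, -1], [-1, 3]]
Verify stationarity: grad f(x*) = H x* + g = (0, 0).
Eigenvalues of H: -3.1623, 3.1623.
Eigenvalues have mixed signs, so H is indefinite -> x* is a saddle point.

saddle


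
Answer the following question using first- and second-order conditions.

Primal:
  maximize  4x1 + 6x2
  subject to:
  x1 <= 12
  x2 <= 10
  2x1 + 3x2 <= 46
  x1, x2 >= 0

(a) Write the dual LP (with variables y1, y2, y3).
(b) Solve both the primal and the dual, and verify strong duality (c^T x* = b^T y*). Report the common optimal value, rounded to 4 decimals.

The standard primal-dual pair for 'max c^T x s.t. A x <= b, x >= 0' is:
  Dual:  min b^T y  s.t.  A^T y >= c,  y >= 0.

So the dual LP is:
  minimize  12y1 + 10y2 + 46y3
  subject to:
    y1 + 2y3 >= 4
    y2 + 3y3 >= 6
    y1, y2, y3 >= 0

Solving the primal: x* = (8, 10).
  primal value c^T x* = 92.
Solving the dual: y* = (0, 0, 2).
  dual value b^T y* = 92.
Strong duality: c^T x* = b^T y*. Confirmed.

92


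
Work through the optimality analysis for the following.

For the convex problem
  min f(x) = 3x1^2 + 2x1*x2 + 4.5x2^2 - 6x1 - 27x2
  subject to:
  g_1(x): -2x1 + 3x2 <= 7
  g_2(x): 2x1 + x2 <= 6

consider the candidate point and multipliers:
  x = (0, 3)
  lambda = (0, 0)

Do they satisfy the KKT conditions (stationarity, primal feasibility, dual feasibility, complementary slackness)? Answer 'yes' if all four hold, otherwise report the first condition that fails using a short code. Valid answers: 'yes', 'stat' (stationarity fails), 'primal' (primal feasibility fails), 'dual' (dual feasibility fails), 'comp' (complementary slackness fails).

Gradient of f: grad f(x) = Q x + c = (0, 0)
Constraint values g_i(x) = a_i^T x - b_i:
  g_1((0, 3)) = 2
  g_2((0, 3)) = -3
Stationarity residual: grad f(x) + sum_i lambda_i a_i = (0, 0)
  -> stationarity OK
Primal feasibility (all g_i <= 0): FAILS
Dual feasibility (all lambda_i >= 0): OK
Complementary slackness (lambda_i * g_i(x) = 0 for all i): OK

Verdict: the first failing condition is primal_feasibility -> primal.

primal


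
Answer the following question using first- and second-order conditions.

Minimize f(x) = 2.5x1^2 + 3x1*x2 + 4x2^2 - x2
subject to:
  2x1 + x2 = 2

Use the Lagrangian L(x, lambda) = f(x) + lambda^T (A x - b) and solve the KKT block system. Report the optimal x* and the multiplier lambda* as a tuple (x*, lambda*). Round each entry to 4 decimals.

Form the Lagrangian:
  L(x, lambda) = (1/2) x^T Q x + c^T x + lambda^T (A x - b)
Stationarity (grad_x L = 0): Q x + c + A^T lambda = 0.
Primal feasibility: A x = b.

This gives the KKT block system:
  [ Q   A^T ] [ x     ]   [-c ]
  [ A    0  ] [ lambda ] = [ b ]

Solving the linear system:
  x*      = (0.96, 0.08)
  lambda* = (-2.52)
  f(x*)   = 2.48

x* = (0.96, 0.08), lambda* = (-2.52)


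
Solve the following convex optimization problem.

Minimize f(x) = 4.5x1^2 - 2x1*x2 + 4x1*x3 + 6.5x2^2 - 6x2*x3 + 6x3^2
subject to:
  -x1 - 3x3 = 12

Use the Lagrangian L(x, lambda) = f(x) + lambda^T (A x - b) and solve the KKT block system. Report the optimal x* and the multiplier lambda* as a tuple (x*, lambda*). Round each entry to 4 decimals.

Form the Lagrangian:
  L(x, lambda) = (1/2) x^T Q x + c^T x + lambda^T (A x - b)
Stationarity (grad_x L = 0): Q x + c + A^T lambda = 0.
Primal feasibility: A x = b.

This gives the KKT block system:
  [ Q   A^T ] [ x     ]   [-c ]
  [ A    0  ] [ lambda ] = [ b ]

Solving the linear system:
  x*      = (0, -1.8462, -4)
  lambda* = (-12.3077)
  f(x*)   = 73.8462

x* = (0, -1.8462, -4), lambda* = (-12.3077)


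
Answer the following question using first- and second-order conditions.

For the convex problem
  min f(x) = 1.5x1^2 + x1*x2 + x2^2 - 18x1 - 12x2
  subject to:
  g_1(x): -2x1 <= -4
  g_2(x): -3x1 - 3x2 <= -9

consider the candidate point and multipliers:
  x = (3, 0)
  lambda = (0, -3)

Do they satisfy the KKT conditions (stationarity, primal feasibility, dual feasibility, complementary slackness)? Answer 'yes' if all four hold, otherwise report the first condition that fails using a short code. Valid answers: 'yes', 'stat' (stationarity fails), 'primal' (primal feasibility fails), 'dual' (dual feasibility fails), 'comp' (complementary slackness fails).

Gradient of f: grad f(x) = Q x + c = (-9, -9)
Constraint values g_i(x) = a_i^T x - b_i:
  g_1((3, 0)) = -2
  g_2((3, 0)) = 0
Stationarity residual: grad f(x) + sum_i lambda_i a_i = (0, 0)
  -> stationarity OK
Primal feasibility (all g_i <= 0): OK
Dual feasibility (all lambda_i >= 0): FAILS
Complementary slackness (lambda_i * g_i(x) = 0 for all i): OK

Verdict: the first failing condition is dual_feasibility -> dual.

dual


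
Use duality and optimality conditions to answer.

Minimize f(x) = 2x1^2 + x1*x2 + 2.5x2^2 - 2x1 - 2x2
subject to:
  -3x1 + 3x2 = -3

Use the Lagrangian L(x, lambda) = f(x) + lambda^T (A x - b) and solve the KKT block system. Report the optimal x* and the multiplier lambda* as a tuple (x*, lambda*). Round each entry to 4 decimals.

Form the Lagrangian:
  L(x, lambda) = (1/2) x^T Q x + c^T x + lambda^T (A x - b)
Stationarity (grad_x L = 0): Q x + c + A^T lambda = 0.
Primal feasibility: A x = b.

This gives the KKT block system:
  [ Q   A^T ] [ x     ]   [-c ]
  [ A    0  ] [ lambda ] = [ b ]

Solving the linear system:
  x*      = (0.9091, -0.0909)
  lambda* = (0.5152)
  f(x*)   = -0.0455

x* = (0.9091, -0.0909), lambda* = (0.5152)


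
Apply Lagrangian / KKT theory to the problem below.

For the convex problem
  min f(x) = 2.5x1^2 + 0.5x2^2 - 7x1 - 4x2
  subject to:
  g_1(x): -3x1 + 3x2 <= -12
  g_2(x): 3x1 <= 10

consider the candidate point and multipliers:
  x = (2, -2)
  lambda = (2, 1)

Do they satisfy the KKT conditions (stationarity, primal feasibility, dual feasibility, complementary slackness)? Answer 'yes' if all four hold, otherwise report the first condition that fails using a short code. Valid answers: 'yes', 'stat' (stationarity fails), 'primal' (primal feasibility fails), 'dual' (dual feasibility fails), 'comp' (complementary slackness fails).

Gradient of f: grad f(x) = Q x + c = (3, -6)
Constraint values g_i(x) = a_i^T x - b_i:
  g_1((2, -2)) = 0
  g_2((2, -2)) = -4
Stationarity residual: grad f(x) + sum_i lambda_i a_i = (0, 0)
  -> stationarity OK
Primal feasibility (all g_i <= 0): OK
Dual feasibility (all lambda_i >= 0): OK
Complementary slackness (lambda_i * g_i(x) = 0 for all i): FAILS

Verdict: the first failing condition is complementary_slackness -> comp.

comp


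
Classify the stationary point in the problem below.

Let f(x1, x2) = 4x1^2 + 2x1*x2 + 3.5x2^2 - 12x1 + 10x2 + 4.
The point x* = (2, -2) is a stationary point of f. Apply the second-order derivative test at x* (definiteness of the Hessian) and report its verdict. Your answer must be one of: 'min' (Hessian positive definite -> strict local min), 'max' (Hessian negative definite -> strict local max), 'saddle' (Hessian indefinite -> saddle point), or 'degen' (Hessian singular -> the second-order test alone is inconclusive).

Compute the Hessian H = grad^2 f:
  H = [[8, 2], [2, 7]]
Verify stationarity: grad f(x*) = H x* + g = (0, 0).
Eigenvalues of H: 5.4384, 9.5616.
Both eigenvalues > 0, so H is positive definite -> x* is a strict local min.

min


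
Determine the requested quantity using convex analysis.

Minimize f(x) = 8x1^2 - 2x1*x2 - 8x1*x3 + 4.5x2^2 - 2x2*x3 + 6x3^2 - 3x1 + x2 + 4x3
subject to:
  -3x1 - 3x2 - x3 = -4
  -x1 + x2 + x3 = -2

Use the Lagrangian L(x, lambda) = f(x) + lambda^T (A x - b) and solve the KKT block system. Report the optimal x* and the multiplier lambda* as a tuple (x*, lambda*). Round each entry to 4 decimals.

Form the Lagrangian:
  L(x, lambda) = (1/2) x^T Q x + c^T x + lambda^T (A x - b)
Stationarity (grad_x L = 0): Q x + c + A^T lambda = 0.
Primal feasibility: A x = b.

This gives the KKT block system:
  [ Q   A^T ] [ x     ]   [-c ]
  [ A    0  ] [ lambda ] = [ b ]

Solving the linear system:
  x*      = (1.6042, -0.2083, -0.1875)
  lambda* = (3.4792, 14.1458)
  f(x*)   = 18.2188

x* = (1.6042, -0.2083, -0.1875), lambda* = (3.4792, 14.1458)


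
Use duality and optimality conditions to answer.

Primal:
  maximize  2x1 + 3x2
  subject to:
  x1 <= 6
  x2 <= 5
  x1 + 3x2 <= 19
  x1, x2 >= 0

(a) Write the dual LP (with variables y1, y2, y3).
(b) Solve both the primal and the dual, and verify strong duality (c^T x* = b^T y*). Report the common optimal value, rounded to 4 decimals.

The standard primal-dual pair for 'max c^T x s.t. A x <= b, x >= 0' is:
  Dual:  min b^T y  s.t.  A^T y >= c,  y >= 0.

So the dual LP is:
  minimize  6y1 + 5y2 + 19y3
  subject to:
    y1 + y3 >= 2
    y2 + 3y3 >= 3
    y1, y2, y3 >= 0

Solving the primal: x* = (6, 4.3333).
  primal value c^T x* = 25.
Solving the dual: y* = (1, 0, 1).
  dual value b^T y* = 25.
Strong duality: c^T x* = b^T y*. Confirmed.

25


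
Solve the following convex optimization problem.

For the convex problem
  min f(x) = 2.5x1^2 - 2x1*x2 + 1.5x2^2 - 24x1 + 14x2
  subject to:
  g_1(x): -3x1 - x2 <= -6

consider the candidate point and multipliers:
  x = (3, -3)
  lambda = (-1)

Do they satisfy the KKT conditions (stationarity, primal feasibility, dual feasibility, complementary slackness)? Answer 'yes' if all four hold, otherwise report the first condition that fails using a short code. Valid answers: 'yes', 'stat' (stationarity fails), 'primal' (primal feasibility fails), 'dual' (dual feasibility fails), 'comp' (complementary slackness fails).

Gradient of f: grad f(x) = Q x + c = (-3, -1)
Constraint values g_i(x) = a_i^T x - b_i:
  g_1((3, -3)) = 0
Stationarity residual: grad f(x) + sum_i lambda_i a_i = (0, 0)
  -> stationarity OK
Primal feasibility (all g_i <= 0): OK
Dual feasibility (all lambda_i >= 0): FAILS
Complementary slackness (lambda_i * g_i(x) = 0 for all i): OK

Verdict: the first failing condition is dual_feasibility -> dual.

dual


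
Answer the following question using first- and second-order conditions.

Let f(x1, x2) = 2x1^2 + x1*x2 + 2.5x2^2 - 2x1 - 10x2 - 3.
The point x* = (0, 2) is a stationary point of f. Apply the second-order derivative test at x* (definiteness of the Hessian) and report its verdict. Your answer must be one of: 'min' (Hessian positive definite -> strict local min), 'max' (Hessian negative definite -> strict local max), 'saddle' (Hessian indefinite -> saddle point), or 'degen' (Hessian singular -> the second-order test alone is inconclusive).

Compute the Hessian H = grad^2 f:
  H = [[4, 1], [1, 5]]
Verify stationarity: grad f(x*) = H x* + g = (0, 0).
Eigenvalues of H: 3.382, 5.618.
Both eigenvalues > 0, so H is positive definite -> x* is a strict local min.

min


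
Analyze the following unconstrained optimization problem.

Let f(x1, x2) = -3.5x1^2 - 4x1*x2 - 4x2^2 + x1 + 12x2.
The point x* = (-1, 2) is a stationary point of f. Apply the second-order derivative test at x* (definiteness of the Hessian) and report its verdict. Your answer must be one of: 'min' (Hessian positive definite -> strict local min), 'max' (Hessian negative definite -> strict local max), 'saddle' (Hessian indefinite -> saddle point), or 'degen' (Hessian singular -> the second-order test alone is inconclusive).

Compute the Hessian H = grad^2 f:
  H = [[-7, -4], [-4, -8]]
Verify stationarity: grad f(x*) = H x* + g = (0, 0).
Eigenvalues of H: -11.5311, -3.4689.
Both eigenvalues < 0, so H is negative definite -> x* is a strict local max.

max


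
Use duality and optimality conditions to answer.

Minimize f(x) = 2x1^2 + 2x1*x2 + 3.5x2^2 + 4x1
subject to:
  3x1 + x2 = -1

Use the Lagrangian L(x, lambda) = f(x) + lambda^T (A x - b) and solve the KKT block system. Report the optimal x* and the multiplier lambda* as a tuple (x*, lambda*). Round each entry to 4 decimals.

Form the Lagrangian:
  L(x, lambda) = (1/2) x^T Q x + c^T x + lambda^T (A x - b)
Stationarity (grad_x L = 0): Q x + c + A^T lambda = 0.
Primal feasibility: A x = b.

This gives the KKT block system:
  [ Q   A^T ] [ x     ]   [-c ]
  [ A    0  ] [ lambda ] = [ b ]

Solving the linear system:
  x*      = (-0.4182, 0.2545)
  lambda* = (-0.9455)
  f(x*)   = -1.3091

x* = (-0.4182, 0.2545), lambda* = (-0.9455)


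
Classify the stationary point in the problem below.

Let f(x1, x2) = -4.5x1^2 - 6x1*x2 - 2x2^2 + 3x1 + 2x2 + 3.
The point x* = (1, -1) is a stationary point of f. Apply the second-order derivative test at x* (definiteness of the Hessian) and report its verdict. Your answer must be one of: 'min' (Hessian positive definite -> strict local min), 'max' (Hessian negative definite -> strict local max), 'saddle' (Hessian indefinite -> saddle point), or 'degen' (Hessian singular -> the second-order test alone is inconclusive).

Compute the Hessian H = grad^2 f:
  H = [[-9, -6], [-6, -4]]
Verify stationarity: grad f(x*) = H x* + g = (0, 0).
Eigenvalues of H: -13, 0.
H has a zero eigenvalue (singular; negative semidefinite but not definite), so H is neither positive definite, negative definite, nor indefinite. The second-order test alone is inconclusive -> degen.
(Indeed, f is constant along the null direction of H through x*, so x* is not a strict local extremum.)

degen


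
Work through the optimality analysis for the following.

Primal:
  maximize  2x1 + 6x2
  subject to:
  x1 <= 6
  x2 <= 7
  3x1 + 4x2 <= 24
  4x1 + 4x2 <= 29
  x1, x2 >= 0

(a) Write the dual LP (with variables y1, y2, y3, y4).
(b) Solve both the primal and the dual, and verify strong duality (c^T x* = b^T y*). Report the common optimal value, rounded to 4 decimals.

The standard primal-dual pair for 'max c^T x s.t. A x <= b, x >= 0' is:
  Dual:  min b^T y  s.t.  A^T y >= c,  y >= 0.

So the dual LP is:
  minimize  6y1 + 7y2 + 24y3 + 29y4
  subject to:
    y1 + 3y3 + 4y4 >= 2
    y2 + 4y3 + 4y4 >= 6
    y1, y2, y3, y4 >= 0

Solving the primal: x* = (0, 6).
  primal value c^T x* = 36.
Solving the dual: y* = (0, 0, 1.5, 0).
  dual value b^T y* = 36.
Strong duality: c^T x* = b^T y*. Confirmed.

36


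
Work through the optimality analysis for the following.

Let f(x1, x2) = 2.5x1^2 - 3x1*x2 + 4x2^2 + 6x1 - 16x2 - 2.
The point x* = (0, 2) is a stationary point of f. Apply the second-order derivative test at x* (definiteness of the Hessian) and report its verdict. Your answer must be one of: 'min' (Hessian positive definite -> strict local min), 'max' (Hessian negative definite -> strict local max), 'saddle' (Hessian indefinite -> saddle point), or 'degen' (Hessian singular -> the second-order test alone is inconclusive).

Compute the Hessian H = grad^2 f:
  H = [[5, -3], [-3, 8]]
Verify stationarity: grad f(x*) = H x* + g = (0, 0).
Eigenvalues of H: 3.1459, 9.8541.
Both eigenvalues > 0, so H is positive definite -> x* is a strict local min.

min


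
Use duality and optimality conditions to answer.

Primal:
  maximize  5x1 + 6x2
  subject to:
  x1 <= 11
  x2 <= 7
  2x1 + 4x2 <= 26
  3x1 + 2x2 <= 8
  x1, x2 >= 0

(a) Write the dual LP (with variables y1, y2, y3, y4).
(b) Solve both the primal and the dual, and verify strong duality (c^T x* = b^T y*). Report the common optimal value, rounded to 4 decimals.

The standard primal-dual pair for 'max c^T x s.t. A x <= b, x >= 0' is:
  Dual:  min b^T y  s.t.  A^T y >= c,  y >= 0.

So the dual LP is:
  minimize  11y1 + 7y2 + 26y3 + 8y4
  subject to:
    y1 + 2y3 + 3y4 >= 5
    y2 + 4y3 + 2y4 >= 6
    y1, y2, y3, y4 >= 0

Solving the primal: x* = (0, 4).
  primal value c^T x* = 24.
Solving the dual: y* = (0, 0, 0, 3).
  dual value b^T y* = 24.
Strong duality: c^T x* = b^T y*. Confirmed.

24


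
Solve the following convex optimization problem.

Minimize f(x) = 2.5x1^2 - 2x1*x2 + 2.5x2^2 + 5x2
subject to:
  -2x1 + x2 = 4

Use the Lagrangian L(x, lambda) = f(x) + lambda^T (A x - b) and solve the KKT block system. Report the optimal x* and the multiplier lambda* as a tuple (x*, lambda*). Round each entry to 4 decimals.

Form the Lagrangian:
  L(x, lambda) = (1/2) x^T Q x + c^T x + lambda^T (A x - b)
Stationarity (grad_x L = 0): Q x + c + A^T lambda = 0.
Primal feasibility: A x = b.

This gives the KKT block system:
  [ Q   A^T ] [ x     ]   [-c ]
  [ A    0  ] [ lambda ] = [ b ]

Solving the linear system:
  x*      = (-2.4706, -0.9412)
  lambda* = (-5.2353)
  f(x*)   = 8.1176

x* = (-2.4706, -0.9412), lambda* = (-5.2353)


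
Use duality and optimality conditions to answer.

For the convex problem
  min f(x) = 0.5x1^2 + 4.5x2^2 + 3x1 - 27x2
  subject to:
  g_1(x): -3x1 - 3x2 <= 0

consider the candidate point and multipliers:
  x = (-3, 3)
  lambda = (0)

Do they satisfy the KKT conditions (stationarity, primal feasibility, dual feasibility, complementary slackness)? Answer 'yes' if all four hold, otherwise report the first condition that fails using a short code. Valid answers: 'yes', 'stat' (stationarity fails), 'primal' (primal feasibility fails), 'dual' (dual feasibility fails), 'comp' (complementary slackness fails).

Gradient of f: grad f(x) = Q x + c = (0, 0)
Constraint values g_i(x) = a_i^T x - b_i:
  g_1((-3, 3)) = 0
Stationarity residual: grad f(x) + sum_i lambda_i a_i = (0, 0)
  -> stationarity OK
Primal feasibility (all g_i <= 0): OK
Dual feasibility (all lambda_i >= 0): OK
Complementary slackness (lambda_i * g_i(x) = 0 for all i): OK

Verdict: yes, KKT holds.

yes


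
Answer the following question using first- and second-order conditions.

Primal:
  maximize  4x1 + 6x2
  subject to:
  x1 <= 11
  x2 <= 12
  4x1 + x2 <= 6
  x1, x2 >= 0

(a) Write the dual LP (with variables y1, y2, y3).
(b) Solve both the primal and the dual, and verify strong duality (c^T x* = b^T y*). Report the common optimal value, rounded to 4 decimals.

The standard primal-dual pair for 'max c^T x s.t. A x <= b, x >= 0' is:
  Dual:  min b^T y  s.t.  A^T y >= c,  y >= 0.

So the dual LP is:
  minimize  11y1 + 12y2 + 6y3
  subject to:
    y1 + 4y3 >= 4
    y2 + y3 >= 6
    y1, y2, y3 >= 0

Solving the primal: x* = (0, 6).
  primal value c^T x* = 36.
Solving the dual: y* = (0, 0, 6).
  dual value b^T y* = 36.
Strong duality: c^T x* = b^T y*. Confirmed.

36


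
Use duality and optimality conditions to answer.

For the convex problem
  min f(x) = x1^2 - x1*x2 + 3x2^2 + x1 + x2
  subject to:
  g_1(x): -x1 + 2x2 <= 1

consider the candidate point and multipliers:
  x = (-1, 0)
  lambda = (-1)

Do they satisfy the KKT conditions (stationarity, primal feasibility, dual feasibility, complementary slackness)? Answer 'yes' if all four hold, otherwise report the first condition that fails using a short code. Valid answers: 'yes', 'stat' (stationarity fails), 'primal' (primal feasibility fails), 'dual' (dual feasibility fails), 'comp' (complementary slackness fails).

Gradient of f: grad f(x) = Q x + c = (-1, 2)
Constraint values g_i(x) = a_i^T x - b_i:
  g_1((-1, 0)) = 0
Stationarity residual: grad f(x) + sum_i lambda_i a_i = (0, 0)
  -> stationarity OK
Primal feasibility (all g_i <= 0): OK
Dual feasibility (all lambda_i >= 0): FAILS
Complementary slackness (lambda_i * g_i(x) = 0 for all i): OK

Verdict: the first failing condition is dual_feasibility -> dual.

dual


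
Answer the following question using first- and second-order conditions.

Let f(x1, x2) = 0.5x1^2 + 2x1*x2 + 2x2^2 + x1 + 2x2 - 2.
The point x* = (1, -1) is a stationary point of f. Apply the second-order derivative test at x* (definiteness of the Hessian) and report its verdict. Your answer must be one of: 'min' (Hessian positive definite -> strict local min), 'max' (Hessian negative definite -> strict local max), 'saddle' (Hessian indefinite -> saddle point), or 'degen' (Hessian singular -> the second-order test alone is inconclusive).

Compute the Hessian H = grad^2 f:
  H = [[1, 2], [2, 4]]
Verify stationarity: grad f(x*) = H x* + g = (0, 0).
Eigenvalues of H: 0, 5.
H has a zero eigenvalue (singular; positive semidefinite but not definite), so H is neither positive definite, negative definite, nor indefinite. The second-order test alone is inconclusive -> degen.
(Indeed, f is constant along the null direction of H through x*, so x* is not a strict local extremum.)

degen


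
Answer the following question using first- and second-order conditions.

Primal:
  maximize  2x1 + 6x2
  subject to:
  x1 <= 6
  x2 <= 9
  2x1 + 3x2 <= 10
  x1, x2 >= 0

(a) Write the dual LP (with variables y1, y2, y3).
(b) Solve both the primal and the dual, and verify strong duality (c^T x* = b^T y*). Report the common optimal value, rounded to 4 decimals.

The standard primal-dual pair for 'max c^T x s.t. A x <= b, x >= 0' is:
  Dual:  min b^T y  s.t.  A^T y >= c,  y >= 0.

So the dual LP is:
  minimize  6y1 + 9y2 + 10y3
  subject to:
    y1 + 2y3 >= 2
    y2 + 3y3 >= 6
    y1, y2, y3 >= 0

Solving the primal: x* = (0, 3.3333).
  primal value c^T x* = 20.
Solving the dual: y* = (0, 0, 2).
  dual value b^T y* = 20.
Strong duality: c^T x* = b^T y*. Confirmed.

20
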